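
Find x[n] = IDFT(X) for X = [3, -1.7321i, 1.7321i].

x[n] = (1/3) Σ(k=0 to 2) X[k] · e^(2πikn/3)

Computing each x[n]:
x[0] = 1
x[1] = 2
x[2] = 0

x = [1, 2, 0]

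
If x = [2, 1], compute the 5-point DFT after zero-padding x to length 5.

Original 2-point DFT: [3, 1]
Zero-padded 5-point DFT provides frequency interpolation.

DFT_5([x, 0, ...]) = [3, 2.3090-0.9511i, 1.1910-0.5878i, 1.1910+0.5878i, 2.3090+0.9511i]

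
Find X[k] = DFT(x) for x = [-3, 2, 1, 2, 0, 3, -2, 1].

X[k] = Σ(n=0 to 7) x[n] · ω_8^(nk)
where ω_8 = e^(-2πi/8)

Computing each X[k]:
X[0] = 4
X[1] = -4.4142-3.0000i
X[2] = -2-2i
X[3] = -1.5858+3.0000i
X[4] = -12
X[5] = -1.5858-3.0000i
X[6] = -2+2i
X[7] = -4.4142+3.0000i

X = [4, -4.4142-3.0000i, -2-2i, -1.5858+3.0000i, -12, -1.5858-3.0000i, -2+2i, -4.4142+3.0000i]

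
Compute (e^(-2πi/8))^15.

Since ω_8^8 = 1, powers reduce modulo 8.
15 mod 8 = 7
So ω_8^15 = ω_8^7 = e^(-2πi·7/8)

ω_8^15 = ω_8^7 = 0.7071+0.7071i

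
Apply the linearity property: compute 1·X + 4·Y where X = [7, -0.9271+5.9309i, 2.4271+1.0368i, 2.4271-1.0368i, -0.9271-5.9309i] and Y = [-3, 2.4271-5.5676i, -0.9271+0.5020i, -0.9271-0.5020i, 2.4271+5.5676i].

By linearity: DFT(1x + 4y) = 1·DFT(x) + 4·DFT(y)
= 1·[7, -0.9271+5.9309i, 2.4271+1.0368i, 2.4271-1.0368i, -0.9271-5.9309i] + 4·[-3, 2.4271-5.5676i, -0.9271+0.5020i, -0.9271-0.5020i, 2.4271+5.5676i]

Computing element-wise:
Z[0] = 1·(7) + 4·(-3) = -5
Z[1] = 1·(-0.9271+5.9309i) + 4·(2.4271-5.5676i) = 8.7813-16.3395i
Z[2] = 1·(2.4271+1.0368i) + 4·(-0.9271+0.5020i) = -1.2813+3.0448i
Z[3] = 1·(2.4271-1.0368i) + 4·(-0.9271-0.5020i) = -1.2813-3.0448i
Z[4] = 1·(-0.9271-5.9309i) + 4·(2.4271+5.5676i) = 8.7813+16.3395i

DFT(1x + 4y) = 1·X + 4·Y = [-5, 8.7813-16.3395i, -1.2813+3.0448i, -1.2813-3.0448i, 8.7813+16.3395i]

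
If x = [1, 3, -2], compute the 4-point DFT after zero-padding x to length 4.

Original 3-point DFT: [2, 0.5000-4.3301i, 0.5000+4.3301i]
Zero-padded 4-point DFT provides frequency interpolation.

DFT_4([x, 0, ...]) = [2, 3-3i, -4, 3+3i]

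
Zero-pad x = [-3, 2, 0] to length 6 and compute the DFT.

Original 3-point DFT: [-1, -4.0000-1.7321i, -4.0000+1.7321i]
Zero-padded 6-point DFT provides frequency interpolation.

DFT_6([x, 0, ...]) = [-1, -2.0000-1.7321i, -4.0000-1.7321i, -5, -4.0000+1.7321i, -2.0000+1.7321i]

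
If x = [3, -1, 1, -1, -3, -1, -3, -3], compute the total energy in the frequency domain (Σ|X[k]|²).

Parseval: Σ|x[n]|² = (1/N)Σ|X[k]|², so Σ|X[k]|² = N·Σ|x[n]|² = 8·40.0000

Σ|X[k]|² = N·Σ|x[n]|² = 8·40.0000 = 320.0000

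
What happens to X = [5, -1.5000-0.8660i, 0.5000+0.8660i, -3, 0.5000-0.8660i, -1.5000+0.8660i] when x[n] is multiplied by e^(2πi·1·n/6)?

Modulation property: DFT(ω_6^(-1n)·x[n]) = X[(k-1) mod 6], so circularly shift X by 1 positions.

X[k-1] = [-1.5000+0.8660i, 5, -1.5000-0.8660i, 0.5000+0.8660i, -3, 0.5000-0.8660i]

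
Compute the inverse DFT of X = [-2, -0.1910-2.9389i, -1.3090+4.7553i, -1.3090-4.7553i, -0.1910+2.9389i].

x[n] = (1/5) Σ(k=0 to 4) X[k] · e^(2πikn/5)

Computing each x[n]:
x[0] = -1
x[1] = 0
x[2] = 2
x[3] = -3
x[4] = 0

x = [-1, 0, 2, -3, 0]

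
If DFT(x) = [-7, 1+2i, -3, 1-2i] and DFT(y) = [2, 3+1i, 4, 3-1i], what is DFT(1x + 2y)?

By linearity: DFT(1x + 2y) = 1·DFT(x) + 2·DFT(y)
= 1·[-7, 1+2i, -3, 1-2i] + 2·[2, 3+1i, 4, 3-1i]

Computing element-wise:
Z[0] = 1·(-7) + 2·(2) = -3
Z[1] = 1·(1+2i) + 2·(3+1i) = 7+4i
Z[2] = 1·(-3) + 2·(4) = 5
Z[3] = 1·(1-2i) + 2·(3-1i) = 7-4i

DFT(1x + 2y) = 1·X + 2·Y = [-3, 7+4i, 5, 7-4i]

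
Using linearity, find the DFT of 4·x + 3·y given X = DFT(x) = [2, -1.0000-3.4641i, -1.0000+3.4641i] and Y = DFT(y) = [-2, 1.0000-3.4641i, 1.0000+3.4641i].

By linearity: DFT(4x + 3y) = 4·DFT(x) + 3·DFT(y)
= 4·[2, -1.0000-3.4641i, -1.0000+3.4641i] + 3·[-2, 1.0000-3.4641i, 1.0000+3.4641i]

Computing element-wise:
Z[0] = 4·(2) + 3·(-2) = 2
Z[1] = 4·(-1.0000-3.4641i) + 3·(1.0000-3.4641i) = -1.0000-24.2487i
Z[2] = 4·(-1.0000+3.4641i) + 3·(1.0000+3.4641i) = -1.0000+24.2487i

DFT(4x + 3y) = 4·X + 3·Y = [2, -1.0000-24.2487i, -1.0000+24.2487i]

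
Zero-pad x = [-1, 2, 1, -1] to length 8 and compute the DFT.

Original 4-point DFT: [1, -2-3i, -1, -2+3i]
Zero-padded 8-point DFT provides frequency interpolation.

DFT_8([x, 0, ...]) = [1, 1.1213-1.7071i, -2-3i, -3.1213+0.2929i, -1, -3.1213-0.2929i, -2+3i, 1.1213+1.7071i]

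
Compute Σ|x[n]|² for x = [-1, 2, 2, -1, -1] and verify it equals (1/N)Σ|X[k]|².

Time domain:
Σ|x[n]|² = |-1|² + |2|² + |2|² + |-1|² + |-1|² = 11.0000

Frequency domain:
(1/5)Σ|X[k]|² = (1/5)(|1|² + |-1.5000-4.6165i|² + |-1.5000+1.0898i|² + |-1.5000-1.0898i|² + |-1.5000+4.6165i|²) = (1/5)·55.0000 = 11.0000

Both sides agree, confirming Parseval's theorem.

Σ|x[n]|² = (1/N)Σ|X[k]|² = 11.0000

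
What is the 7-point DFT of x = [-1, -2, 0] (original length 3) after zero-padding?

Original 3-point DFT: [-3, 1.7321i, -1.7321i]
Zero-padded 7-point DFT provides frequency interpolation.

DFT_7([x, 0, ...]) = [-3, -2.2470+1.5637i, -0.5550+1.9499i, 0.8019+0.8678i, 0.8019-0.8678i, -0.5550-1.9499i, -2.2470-1.5637i]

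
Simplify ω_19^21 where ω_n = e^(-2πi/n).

Since ω_19^19 = 1, powers reduce modulo 19.
21 mod 19 = 2
So ω_19^21 = ω_19^2 = e^(-2πi·2/19)

ω_19^21 = ω_19^2 = 0.7891-0.6142i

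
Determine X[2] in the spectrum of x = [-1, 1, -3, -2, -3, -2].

X[2] = Σ(n=0 to 5) x[n] · ω_6^(2n) where ω_6 = e^(-2πi/6)
= (-1)·ω_6^0 + (1)·ω_6^2 + (-3)·ω_6^4 + (-2)·ω_6^6 + (-3)·ω_6^8 + (-2)·ω_6^10

X[2] = 0.5000-2.5981i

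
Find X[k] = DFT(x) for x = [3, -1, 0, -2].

X[k] = Σ(n=0 to 3) x[n] · ω_4^(nk)
where ω_4 = e^(-2πi/4)

Computing each X[k]:
X[0] = 0
X[1] = 3-1i
X[2] = 6
X[3] = 3+1i

X = [0, 3-1i, 6, 3+1i]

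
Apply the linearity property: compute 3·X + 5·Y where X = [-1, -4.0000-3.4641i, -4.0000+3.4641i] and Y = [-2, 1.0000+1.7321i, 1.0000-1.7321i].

By linearity: DFT(3x + 5y) = 3·DFT(x) + 5·DFT(y)
= 3·[-1, -4.0000-3.4641i, -4.0000+3.4641i] + 5·[-2, 1.0000+1.7321i, 1.0000-1.7321i]

Computing element-wise:
Z[0] = 3·(-1) + 5·(-2) = -13
Z[1] = 3·(-4.0000-3.4641i) + 5·(1.0000+1.7321i) = -7.0000-1.7318i
Z[2] = 3·(-4.0000+3.4641i) + 5·(1.0000-1.7321i) = -7.0000+1.7318i

DFT(3x + 5y) = 3·X + 5·Y = [-13, -7.0000-1.7318i, -7.0000+1.7318i]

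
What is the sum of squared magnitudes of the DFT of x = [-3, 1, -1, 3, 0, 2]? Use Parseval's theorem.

Parseval: Σ|x[n]|² = (1/N)Σ|X[k]|², so Σ|X[k]|² = N·Σ|x[n]|² = 6·24.0000

Σ|X[k]|² = N·Σ|x[n]|² = 6·24.0000 = 144.0000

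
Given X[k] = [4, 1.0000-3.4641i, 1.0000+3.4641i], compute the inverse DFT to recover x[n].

x[n] = (1/3) Σ(k=0 to 2) X[k] · e^(2πikn/3)

Computing each x[n]:
x[0] = 2
x[1] = 3
x[2] = -1

x = [2, 3, -1]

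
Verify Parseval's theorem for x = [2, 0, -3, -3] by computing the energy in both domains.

Time domain:
Σ|x[n]|² = |2|² + |0|² + |-3|² + |-3|² = 22.0000

Frequency domain:
(1/4)Σ|X[k]|² = (1/4)(|-4|² + |5-3i|² + |2|² + |5+3i|²) = (1/4)·88.0000 = 22.0000

Both sides agree, confirming Parseval's theorem.

Σ|x[n]|² = (1/N)Σ|X[k]|² = 22.0000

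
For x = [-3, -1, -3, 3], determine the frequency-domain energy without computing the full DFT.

Parseval: Σ|x[n]|² = (1/N)Σ|X[k]|², so Σ|X[k]|² = N·Σ|x[n]|² = 4·28.0000

Σ|X[k]|² = N·Σ|x[n]|² = 4·28.0000 = 112.0000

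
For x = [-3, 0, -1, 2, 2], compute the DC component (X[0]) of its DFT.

X[0] = Σ(n=0 to 4) x[n] · ω_5^0 = Σ x[n]
= (-3) + (0) + (-1) + (2) + (2)

X[0] = 0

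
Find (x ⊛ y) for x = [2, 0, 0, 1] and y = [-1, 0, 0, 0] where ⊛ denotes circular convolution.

(x ⊛ y)[n] = Σ(m=0 to 3) x[m] · y[(n-m) mod 4]

Computing each output sample:
(x ⊛ y)[0] = -2
(x ⊛ y)[1] = 0
(x ⊛ y)[2] = 0
(x ⊛ y)[3] = -1

x ⊛ y = [-2, 0, 0, -1]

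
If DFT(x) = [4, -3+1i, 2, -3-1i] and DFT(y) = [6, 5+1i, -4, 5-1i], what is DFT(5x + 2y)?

By linearity: DFT(5x + 2y) = 5·DFT(x) + 2·DFT(y)
= 5·[4, -3+1i, 2, -3-1i] + 2·[6, 5+1i, -4, 5-1i]

Computing element-wise:
Z[0] = 5·(4) + 2·(6) = 32
Z[1] = 5·(-3+1i) + 2·(5+1i) = -5+7i
Z[2] = 5·(2) + 2·(-4) = 2
Z[3] = 5·(-3-1i) + 2·(5-1i) = -5-7i

DFT(5x + 2y) = 5·X + 2·Y = [32, -5+7i, 2, -5-7i]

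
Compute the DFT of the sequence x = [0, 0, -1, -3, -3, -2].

X[k] = Σ(n=0 to 5) x[n] · ω_6^(nk)
where ω_6 = e^(-2πi/6)

Computing each X[k]:
X[0] = -9
X[1] = 4.0000-3.4641i
X[2] = 0
X[3] = 1
X[4] = 0
X[5] = 4.0000+3.4641i

X = [-9, 4.0000-3.4641i, 0, 1, 0, 4.0000+3.4641i]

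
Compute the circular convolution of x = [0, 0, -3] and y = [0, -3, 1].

(x ⊛ y)[n] = Σ(m=0 to 2) x[m] · y[(n-m) mod 3]

Computing each output sample:
(x ⊛ y)[0] = 9
(x ⊛ y)[1] = -3
(x ⊛ y)[2] = 0

x ⊛ y = [9, -3, 0]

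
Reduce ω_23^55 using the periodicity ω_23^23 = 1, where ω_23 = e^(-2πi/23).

Since ω_23^23 = 1, powers reduce modulo 23.
55 mod 23 = 9
So ω_23^55 = ω_23^9 = e^(-2πi·9/23)

ω_23^55 = ω_23^9 = -0.7757-0.6311i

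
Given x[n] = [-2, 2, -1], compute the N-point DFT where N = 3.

X[k] = Σ(n=0 to 2) x[n] · ω_3^(nk)
where ω_3 = e^(-2πi/3)

Computing each X[k]:
X[0] = -1
X[1] = -2.5000-2.5981i
X[2] = -2.5000+2.5981i

X = [-1, -2.5000-2.5981i, -2.5000+2.5981i]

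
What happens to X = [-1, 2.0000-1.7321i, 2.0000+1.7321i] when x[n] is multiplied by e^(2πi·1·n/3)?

Modulation property: DFT(ω_3^(-1n)·x[n]) = X[(k-1) mod 3], so circularly shift X by 1 positions.

X[k-1] = [2.0000+1.7321i, -1, 2.0000-1.7321i]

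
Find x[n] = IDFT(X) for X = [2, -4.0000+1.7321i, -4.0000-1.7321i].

x[n] = (1/3) Σ(k=0 to 2) X[k] · e^(2πikn/3)

Computing each x[n]:
x[0] = -2
x[1] = 1
x[2] = 3

x = [-2, 1, 3]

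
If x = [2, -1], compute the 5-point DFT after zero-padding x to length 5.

Original 2-point DFT: [1, 3]
Zero-padded 5-point DFT provides frequency interpolation.

DFT_5([x, 0, ...]) = [1, 1.6910+0.9511i, 2.8090+0.5878i, 2.8090-0.5878i, 1.6910-0.9511i]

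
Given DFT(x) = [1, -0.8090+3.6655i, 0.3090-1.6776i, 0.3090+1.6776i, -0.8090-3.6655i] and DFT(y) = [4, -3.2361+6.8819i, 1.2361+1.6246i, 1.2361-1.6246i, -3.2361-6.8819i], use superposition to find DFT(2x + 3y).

By linearity: DFT(2x + 3y) = 2·DFT(x) + 3·DFT(y)
= 2·[1, -0.8090+3.6655i, 0.3090-1.6776i, 0.3090+1.6776i, -0.8090-3.6655i] + 3·[4, -3.2361+6.8819i, 1.2361+1.6246i, 1.2361-1.6246i, -3.2361-6.8819i]

Computing element-wise:
Z[0] = 2·(1) + 3·(4) = 14
Z[1] = 2·(-0.8090+3.6655i) + 3·(-3.2361+6.8819i) = -11.3263+27.9767i
Z[2] = 2·(0.3090-1.6776i) + 3·(1.2361+1.6246i) = 4.3263+1.5186i
Z[3] = 2·(0.3090+1.6776i) + 3·(1.2361-1.6246i) = 4.3263-1.5186i
Z[4] = 2·(-0.8090-3.6655i) + 3·(-3.2361-6.8819i) = -11.3263-27.9767i

DFT(2x + 3y) = 2·X + 3·Y = [14, -11.3263+27.9767i, 4.3263+1.5186i, 4.3263-1.5186i, -11.3263-27.9767i]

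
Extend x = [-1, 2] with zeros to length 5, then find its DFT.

Original 2-point DFT: [1, -3]
Zero-padded 5-point DFT provides frequency interpolation.

DFT_5([x, 0, ...]) = [1, -0.3820-1.9021i, -2.6180-1.1756i, -2.6180+1.1756i, -0.3820+1.9021i]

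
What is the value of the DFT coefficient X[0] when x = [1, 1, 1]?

X[0] = Σ(n=0 to 2) x[n] · ω_3^0 = Σ x[n]
= (1) + (1) + (1)

X[0] = 3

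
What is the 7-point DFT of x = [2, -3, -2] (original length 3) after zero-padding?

Original 3-point DFT: [-3, 4.5000+0.8660i, 4.5000-0.8660i]
Zero-padded 7-point DFT provides frequency interpolation.

DFT_7([x, 0, ...]) = [-3, 0.5746+4.2954i, 4.4695+2.0570i, 3.4559-0.2620i, 3.4559+0.2620i, 4.4695-2.0570i, 0.5746-4.2954i]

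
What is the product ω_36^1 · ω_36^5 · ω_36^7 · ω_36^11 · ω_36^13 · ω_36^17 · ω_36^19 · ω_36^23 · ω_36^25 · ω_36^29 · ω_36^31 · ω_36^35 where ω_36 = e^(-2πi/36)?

The primitive 36th roots of unity are ω_36^k for k coprime to 36: k ∈ {1, 5, 7, 11, 13, 17, 19, 23, 25, 29, 31, 35}
Their product equals the constant term of the cyclotomic polynomial Φ_36(x) up to sign.
For n ≥ 3, the product of all primitive nth roots of unity is 1. (For n=1 it is 1; for n=2 it is -1.)

1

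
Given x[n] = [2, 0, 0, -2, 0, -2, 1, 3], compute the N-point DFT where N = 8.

X[k] = Σ(n=0 to 7) x[n] · ω_8^(nk)
where ω_8 = e^(-2πi/8)

Computing each X[k]:
X[0] = 2
X[1] = 6.9497+3.1213i
X[2] = 1+3i
X[3] = -2.9497+1.1213i
X[4] = 4
X[5] = -2.9497-1.1213i
X[6] = 1-3i
X[7] = 6.9497-3.1213i

X = [2, 6.9497+3.1213i, 1+3i, -2.9497+1.1213i, 4, -2.9497-1.1213i, 1-3i, 6.9497-3.1213i]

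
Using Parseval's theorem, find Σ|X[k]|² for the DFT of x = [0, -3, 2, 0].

Parseval: Σ|x[n]|² = (1/N)Σ|X[k]|², so Σ|X[k]|² = N·Σ|x[n]|² = 4·13.0000

Σ|X[k]|² = N·Σ|x[n]|² = 4·13.0000 = 52.0000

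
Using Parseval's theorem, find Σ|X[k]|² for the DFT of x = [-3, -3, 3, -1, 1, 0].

Parseval: Σ|x[n]|² = (1/N)Σ|X[k]|², so Σ|X[k]|² = N·Σ|x[n]|² = 6·29.0000

Σ|X[k]|² = N·Σ|x[n]|² = 6·29.0000 = 174.0000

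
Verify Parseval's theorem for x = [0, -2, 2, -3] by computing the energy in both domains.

Time domain:
Σ|x[n]|² = |0|² + |-2|² + |2|² + |-3|² = 17.0000

Frequency domain:
(1/4)Σ|X[k]|² = (1/4)(|-3|² + |-2-1i|² + |7|² + |-2+1i|²) = (1/4)·68.0000 = 17.0000

Both sides agree, confirming Parseval's theorem.

Σ|x[n]|² = (1/N)Σ|X[k]|² = 17.0000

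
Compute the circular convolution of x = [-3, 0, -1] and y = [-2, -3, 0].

(x ⊛ y)[n] = Σ(m=0 to 2) x[m] · y[(n-m) mod 3]

Computing each output sample:
(x ⊛ y)[0] = 9
(x ⊛ y)[1] = 9
(x ⊛ y)[2] = 2

x ⊛ y = [9, 9, 2]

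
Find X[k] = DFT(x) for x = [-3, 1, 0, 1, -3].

X[k] = Σ(n=0 to 4) x[n] · ω_5^(nk)
where ω_5 = e^(-2πi/5)

Computing each X[k]:
X[0] = -4
X[1] = -4.4271-3.2164i
X[2] = -1.0729-3.3022i
X[3] = -1.0729+3.3022i
X[4] = -4.4271+3.2164i

X = [-4, -4.4271-3.2164i, -1.0729-3.3022i, -1.0729+3.3022i, -4.4271+3.2164i]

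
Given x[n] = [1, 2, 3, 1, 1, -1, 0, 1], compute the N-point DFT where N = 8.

X[k] = Σ(n=0 to 7) x[n] · ω_8^(nk)
where ω_8 = e^(-2πi/8)

Computing each X[k]:
X[0] = 8
X[1] = 2.1213-5.1213i
X[2] = -1+1i
X[3] = -2.1213+0.8787i
X[4] = 2
X[5] = -2.1213-0.8787i
X[6] = -1-1i
X[7] = 2.1213+5.1213i

X = [8, 2.1213-5.1213i, -1+1i, -2.1213+0.8787i, 2, -2.1213-0.8787i, -1-1i, 2.1213+5.1213i]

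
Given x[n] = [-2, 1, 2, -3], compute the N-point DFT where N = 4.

X[k] = Σ(n=0 to 3) x[n] · ω_4^(nk)
where ω_4 = e^(-2πi/4)

Computing each X[k]:
X[0] = -2
X[1] = -4-4i
X[2] = 2
X[3] = -4+4i

X = [-2, -4-4i, 2, -4+4i]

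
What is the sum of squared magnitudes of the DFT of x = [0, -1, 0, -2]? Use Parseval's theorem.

Parseval: Σ|x[n]|² = (1/N)Σ|X[k]|², so Σ|X[k]|² = N·Σ|x[n]|² = 4·5.0000

Σ|X[k]|² = N·Σ|x[n]|² = 4·5.0000 = 20.0000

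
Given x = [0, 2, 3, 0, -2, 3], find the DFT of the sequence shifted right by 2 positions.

Time shift by 2: X_shifted[k] = ω_6^(2k) · X[k]
Shifted x = [-2, 3, 0, 2, 3, 0]

DFT(x[n-2]) = [6, -4, -3.0000-5.1962i, -4, -3.0000+5.1962i, -4]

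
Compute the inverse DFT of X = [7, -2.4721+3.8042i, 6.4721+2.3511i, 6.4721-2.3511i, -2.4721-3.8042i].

x[n] = (1/5) Σ(k=0 to 4) X[k] · e^(2πikn/5)

Computing each x[n]:
x[0] = 3
x[1] = -3
x[2] = 3
x[3] = 3
x[4] = 1

x = [3, -3, 3, 3, 1]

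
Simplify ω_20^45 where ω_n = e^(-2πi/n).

Since ω_20^20 = 1, powers reduce modulo 20.
45 mod 20 = 5
So ω_20^45 = ω_20^5 = e^(-2πi·5/20)

ω_20^45 = ω_20^5 = -1i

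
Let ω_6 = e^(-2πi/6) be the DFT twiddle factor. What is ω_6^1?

ω_6^1 = e^(-2πi·1/6)
= cos(-2π·1/6) + i·sin(-2π·1/6)
= cos(-2π/6) + i·sin(-2π/6)

ω_6^1 = cos(-2π/6) + i·sin(-2π/6) = 0.5000-0.8660i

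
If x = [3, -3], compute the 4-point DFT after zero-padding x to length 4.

Original 2-point DFT: [0, 6]
Zero-padded 4-point DFT provides frequency interpolation.

DFT_4([x, 0, ...]) = [0, 3+3i, 6, 3-3i]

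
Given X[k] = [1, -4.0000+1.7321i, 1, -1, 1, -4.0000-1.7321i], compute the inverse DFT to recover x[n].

x[n] = (1/6) Σ(k=0 to 5) X[k] · e^(2πikn/6)

Computing each x[n]:
x[0] = -1
x[1] = -1
x[2] = 0
x[3] = 2
x[4] = 1
x[5] = 0

x = [-1, -1, 0, 2, 1, 0]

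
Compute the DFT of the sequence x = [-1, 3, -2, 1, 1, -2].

X[k] = Σ(n=0 to 5) x[n] · ω_6^(nk)
where ω_6 = e^(-2πi/6)

Computing each X[k]:
X[0] = 0
X[1] = -1.0000-1.7321i
X[2] = -6.9282i
X[3] = -4
X[4] = 6.9282i
X[5] = -1.0000+1.7321i

X = [0, -1.0000-1.7321i, -6.9282i, -4, 6.9282i, -1.0000+1.7321i]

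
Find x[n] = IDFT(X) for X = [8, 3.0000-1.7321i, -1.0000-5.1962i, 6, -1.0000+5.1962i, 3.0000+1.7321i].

x[n] = (1/6) Σ(k=0 to 5) X[k] · e^(2πikn/6)

Computing each x[n]:
x[0] = 3
x[1] = 3
x[2] = 1
x[3] = -1
x[4] = 3
x[5] = -1

x = [3, 3, 1, -1, 3, -1]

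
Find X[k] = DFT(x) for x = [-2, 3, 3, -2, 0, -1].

X[k] = Σ(n=0 to 5) x[n] · ω_6^(nk)
where ω_6 = e^(-2πi/6)

Computing each X[k]:
X[0] = 1
X[1] = -0.5000-6.0622i
X[2] = -6.5000-0.8660i
X[3] = 1
X[4] = -6.5000+0.8660i
X[5] = -0.5000+6.0622i

X = [1, -0.5000-6.0622i, -6.5000-0.8660i, 1, -6.5000+0.8660i, -0.5000+6.0622i]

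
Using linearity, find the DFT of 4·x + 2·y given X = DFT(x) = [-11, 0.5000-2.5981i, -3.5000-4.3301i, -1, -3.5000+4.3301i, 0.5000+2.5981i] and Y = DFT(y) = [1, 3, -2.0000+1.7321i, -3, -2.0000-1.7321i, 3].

By linearity: DFT(4x + 2y) = 4·DFT(x) + 2·DFT(y)
= 4·[-11, 0.5000-2.5981i, -3.5000-4.3301i, -1, -3.5000+4.3301i, 0.5000+2.5981i] + 2·[1, 3, -2.0000+1.7321i, -3, -2.0000-1.7321i, 3]

Computing element-wise:
Z[0] = 4·(-11) + 2·(1) = -42
Z[1] = 4·(0.5000-2.5981i) + 2·(3) = 8.0000-10.3924i
Z[2] = 4·(-3.5000-4.3301i) + 2·(-2.0000+1.7321i) = -18.0000-13.8562i
Z[3] = 4·(-1) + 2·(-3) = -10
Z[4] = 4·(-3.5000+4.3301i) + 2·(-2.0000-1.7321i) = -18.0000+13.8562i
Z[5] = 4·(0.5000+2.5981i) + 2·(3) = 8.0000+10.3924i

DFT(4x + 2y) = 4·X + 2·Y = [-42, 8.0000-10.3924i, -18.0000-13.8562i, -10, -18.0000+13.8562i, 8.0000+10.3924i]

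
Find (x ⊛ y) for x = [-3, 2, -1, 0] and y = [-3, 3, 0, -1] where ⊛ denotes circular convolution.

(x ⊛ y)[n] = Σ(m=0 to 3) x[m] · y[(n-m) mod 4]

Computing each output sample:
(x ⊛ y)[0] = 7
(x ⊛ y)[1] = -14
(x ⊛ y)[2] = 9
(x ⊛ y)[3] = 0

x ⊛ y = [7, -14, 9, 0]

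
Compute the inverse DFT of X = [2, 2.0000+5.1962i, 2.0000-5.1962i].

x[n] = (1/3) Σ(k=0 to 2) X[k] · e^(2πikn/3)

Computing each x[n]:
x[0] = 2
x[1] = -3
x[2] = 3

x = [2, -3, 3]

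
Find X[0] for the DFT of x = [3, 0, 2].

X[0] = Σ(n=0 to 2) x[n] · ω_3^0 = Σ x[n]
= (3) + (0) + (2)

X[0] = 5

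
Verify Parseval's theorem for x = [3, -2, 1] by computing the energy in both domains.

Time domain:
Σ|x[n]|² = |3|² + |-2|² + |1|² = 14.0000

Frequency domain:
(1/3)Σ|X[k]|² = (1/3)(|2|² + |3.5000+2.5981i|² + |3.5000-2.5981i|²) = (1/3)·42.0000 = 14.0000

Both sides agree, confirming Parseval's theorem.

Σ|x[n]|² = (1/N)Σ|X[k]|² = 14.0000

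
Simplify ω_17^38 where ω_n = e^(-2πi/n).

Since ω_17^17 = 1, powers reduce modulo 17.
38 mod 17 = 4
So ω_17^38 = ω_17^4 = e^(-2πi·4/17)

ω_17^38 = ω_17^4 = 0.0923-0.9957i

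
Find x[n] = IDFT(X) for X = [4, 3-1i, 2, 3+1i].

x[n] = (1/4) Σ(k=0 to 3) X[k] · e^(2πikn/4)

Computing each x[n]:
x[0] = 3
x[1] = 1
x[2] = 0
x[3] = 0

x = [3, 1, 0, 0]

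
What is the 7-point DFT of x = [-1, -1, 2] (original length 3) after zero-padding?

Original 3-point DFT: [0, -1.5000+2.5981i, -1.5000-2.5981i]
Zero-padded 7-point DFT provides frequency interpolation.

DFT_7([x, 0, ...]) = [0, -2.0685-1.1680i, -2.5794+1.8427i, 1.1479+1.9975i, 1.1479-1.9975i, -2.5794-1.8427i, -2.0685+1.1680i]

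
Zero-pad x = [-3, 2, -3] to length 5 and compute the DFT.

Original 3-point DFT: [-4, -2.5000-4.3301i, -2.5000+4.3301i]
Zero-padded 5-point DFT provides frequency interpolation.

DFT_5([x, 0, ...]) = [-4, 0.0451-0.1388i, -5.5451-4.0287i, -5.5451+4.0287i, 0.0451+0.1388i]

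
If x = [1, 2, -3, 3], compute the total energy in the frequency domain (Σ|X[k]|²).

Parseval: Σ|x[n]|² = (1/N)Σ|X[k]|², so Σ|X[k]|² = N·Σ|x[n]|² = 4·23.0000

Σ|X[k]|² = N·Σ|x[n]|² = 4·23.0000 = 92.0000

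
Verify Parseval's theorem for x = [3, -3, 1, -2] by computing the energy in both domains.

Time domain:
Σ|x[n]|² = |3|² + |-3|² + |1|² + |-2|² = 23.0000

Frequency domain:
(1/4)Σ|X[k]|² = (1/4)(|-1|² + |2+1i|² + |9|² + |2-1i|²) = (1/4)·92.0000 = 23.0000

Both sides agree, confirming Parseval's theorem.

Σ|x[n]|² = (1/N)Σ|X[k]|² = 23.0000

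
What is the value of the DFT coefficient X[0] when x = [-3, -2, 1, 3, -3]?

X[0] = Σ(n=0 to 4) x[n] · ω_5^0 = Σ x[n]
= (-3) + (-2) + (1) + (3) + (-3)

X[0] = -4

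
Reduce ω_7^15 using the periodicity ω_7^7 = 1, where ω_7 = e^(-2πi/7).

Since ω_7^7 = 1, powers reduce modulo 7.
15 mod 7 = 1
So ω_7^15 = ω_7^1 = e^(-2πi·1/7)

ω_7^15 = ω_7^1 = 0.6235-0.7818i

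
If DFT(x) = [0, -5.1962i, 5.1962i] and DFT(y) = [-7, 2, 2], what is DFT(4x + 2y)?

By linearity: DFT(4x + 2y) = 4·DFT(x) + 2·DFT(y)
= 4·[0, -5.1962i, 5.1962i] + 2·[-7, 2, 2]

Computing element-wise:
Z[0] = 4·(0) + 2·(-7) = -14
Z[1] = 4·(-5.1962i) + 2·(2) = 4.0000-20.7848i
Z[2] = 4·(5.1962i) + 2·(2) = 4.0000+20.7848i

DFT(4x + 2y) = 4·X + 2·Y = [-14, 4.0000-20.7848i, 4.0000+20.7848i]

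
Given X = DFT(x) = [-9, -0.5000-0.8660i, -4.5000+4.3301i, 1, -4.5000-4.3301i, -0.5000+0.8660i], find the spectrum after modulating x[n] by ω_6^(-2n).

Modulation property: DFT(ω_6^(-2n)·x[n]) = X[(k-2) mod 6], so circularly shift X by 2 positions.

X[k-2] = [-4.5000-4.3301i, -0.5000+0.8660i, -9, -0.5000-0.8660i, -4.5000+4.3301i, 1]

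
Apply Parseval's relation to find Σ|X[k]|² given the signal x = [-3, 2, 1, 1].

Parseval: Σ|x[n]|² = (1/N)Σ|X[k]|², so Σ|X[k]|² = N·Σ|x[n]|² = 4·15.0000

Σ|X[k]|² = N·Σ|x[n]|² = 4·15.0000 = 60.0000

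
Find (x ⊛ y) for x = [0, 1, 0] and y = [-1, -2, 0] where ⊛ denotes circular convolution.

(x ⊛ y)[n] = Σ(m=0 to 2) x[m] · y[(n-m) mod 3]

Computing each output sample:
(x ⊛ y)[0] = 0
(x ⊛ y)[1] = -1
(x ⊛ y)[2] = -2

x ⊛ y = [0, -1, -2]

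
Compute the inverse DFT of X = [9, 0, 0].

x[n] = (1/3) Σ(k=0 to 2) X[k] · e^(2πikn/3)

Computing each x[n]:
x[0] = 3
x[1] = 3
x[2] = 3

x = [3, 3, 3]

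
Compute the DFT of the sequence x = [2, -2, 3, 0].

X[k] = Σ(n=0 to 3) x[n] · ω_4^(nk)
where ω_4 = e^(-2πi/4)

Computing each X[k]:
X[0] = 3
X[1] = -1+2i
X[2] = 7
X[3] = -1-2i

X = [3, -1+2i, 7, -1-2i]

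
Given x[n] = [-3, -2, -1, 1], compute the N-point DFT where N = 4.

X[k] = Σ(n=0 to 3) x[n] · ω_4^(nk)
where ω_4 = e^(-2πi/4)

Computing each X[k]:
X[0] = -5
X[1] = -2+3i
X[2] = -3
X[3] = -2-3i

X = [-5, -2+3i, -3, -2-3i]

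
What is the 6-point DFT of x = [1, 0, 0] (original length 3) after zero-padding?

Original 3-point DFT: [1, 1, 1]
Zero-padded 6-point DFT provides frequency interpolation.

DFT_6([x, 0, ...]) = [1, 1, 1, 1, 1, 1]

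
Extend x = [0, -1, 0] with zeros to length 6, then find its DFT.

Original 3-point DFT: [-1, 0.5000+0.8660i, 0.5000-0.8660i]
Zero-padded 6-point DFT provides frequency interpolation.

DFT_6([x, 0, ...]) = [-1, -0.5000+0.8660i, 0.5000+0.8660i, 1, 0.5000-0.8660i, -0.5000-0.8660i]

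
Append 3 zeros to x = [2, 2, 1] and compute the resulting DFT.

Original 3-point DFT: [5, 0.5000-0.8660i, 0.5000+0.8660i]
Zero-padded 6-point DFT provides frequency interpolation.

DFT_6([x, 0, ...]) = [5, 2.5000-2.5981i, 0.5000-0.8660i, 1, 0.5000+0.8660i, 2.5000+2.5981i]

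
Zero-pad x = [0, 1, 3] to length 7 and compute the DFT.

Original 3-point DFT: [4, -2.0000+1.7321i, -2.0000-1.7321i]
Zero-padded 7-point DFT provides frequency interpolation.

DFT_7([x, 0, ...]) = [4, -0.0441-3.7066i, -2.9254+0.3267i, 0.9695+1.9116i, 0.9695-1.9116i, -2.9254-0.3267i, -0.0441+3.7066i]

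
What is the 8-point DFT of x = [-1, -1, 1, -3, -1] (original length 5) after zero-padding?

Original 5-point DFT: [-5, -2.3511i, 3.8042i, -3.8042i, 2.3511i]
Zero-padded 8-point DFT provides frequency interpolation.

DFT_8([x, 0, ...]) = [-5, 1.4142+1.8284i, -3-2i, -1.4142+3.8284i, 3, -1.4142-3.8284i, -3+2i, 1.4142-1.8284i]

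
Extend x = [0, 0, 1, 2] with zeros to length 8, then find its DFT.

Original 4-point DFT: [3, -1+2i, -1, -1-2i]
Zero-padded 8-point DFT provides frequency interpolation.

DFT_8([x, 0, ...]) = [3, -1.4142-2.4142i, -1+2i, 1.4142-0.4142i, -1, 1.4142+0.4142i, -1-2i, -1.4142+2.4142i]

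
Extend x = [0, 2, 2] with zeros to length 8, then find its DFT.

Original 3-point DFT: [4, -2, -2]
Zero-padded 8-point DFT provides frequency interpolation.

DFT_8([x, 0, ...]) = [4, 1.4142-3.4142i, -2-2i, -1.4142+0.5858i, 0, -1.4142-0.5858i, -2+2i, 1.4142+3.4142i]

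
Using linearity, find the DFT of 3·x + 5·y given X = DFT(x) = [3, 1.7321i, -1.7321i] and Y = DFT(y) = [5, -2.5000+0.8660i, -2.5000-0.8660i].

By linearity: DFT(3x + 5y) = 3·DFT(x) + 5·DFT(y)
= 3·[3, 1.7321i, -1.7321i] + 5·[5, -2.5000+0.8660i, -2.5000-0.8660i]

Computing element-wise:
Z[0] = 3·(3) + 5·(5) = 34
Z[1] = 3·(1.7321i) + 5·(-2.5000+0.8660i) = -12.5000+9.5263i
Z[2] = 3·(-1.7321i) + 5·(-2.5000-0.8660i) = -12.5000-9.5263i

DFT(3x + 5y) = 3·X + 5·Y = [34, -12.5000+9.5263i, -12.5000-9.5263i]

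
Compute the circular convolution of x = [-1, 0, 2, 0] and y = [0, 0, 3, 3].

(x ⊛ y)[n] = Σ(m=0 to 3) x[m] · y[(n-m) mod 4]

Computing each output sample:
(x ⊛ y)[0] = 6
(x ⊛ y)[1] = 6
(x ⊛ y)[2] = -3
(x ⊛ y)[3] = -3

x ⊛ y = [6, 6, -3, -3]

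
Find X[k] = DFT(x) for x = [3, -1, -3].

X[k] = Σ(n=0 to 2) x[n] · ω_3^(nk)
where ω_3 = e^(-2πi/3)

Computing each X[k]:
X[0] = -1
X[1] = 5.0000-1.7321i
X[2] = 5.0000+1.7321i

X = [-1, 5.0000-1.7321i, 5.0000+1.7321i]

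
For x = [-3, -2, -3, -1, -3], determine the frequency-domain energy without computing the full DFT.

Parseval: Σ|x[n]|² = (1/N)Σ|X[k]|², so Σ|X[k]|² = N·Σ|x[n]|² = 5·32.0000

Σ|X[k]|² = N·Σ|x[n]|² = 5·32.0000 = 160.0000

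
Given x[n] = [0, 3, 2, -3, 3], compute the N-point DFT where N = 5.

X[k] = Σ(n=0 to 4) x[n] · ω_5^(nk)
where ω_5 = e^(-2πi/5)

Computing each X[k]:
X[0] = 5
X[1] = 2.6631-2.9389i
X[2] = -5.1631+4.7553i
X[3] = -5.1631-4.7553i
X[4] = 2.6631+2.9389i

X = [5, 2.6631-2.9389i, -5.1631+4.7553i, -5.1631-4.7553i, 2.6631+2.9389i]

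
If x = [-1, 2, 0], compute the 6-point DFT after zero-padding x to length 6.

Original 3-point DFT: [1, -2.0000-1.7321i, -2.0000+1.7321i]
Zero-padded 6-point DFT provides frequency interpolation.

DFT_6([x, 0, ...]) = [1, -1.7321i, -2.0000-1.7321i, -3, -2.0000+1.7321i, 1.7321i]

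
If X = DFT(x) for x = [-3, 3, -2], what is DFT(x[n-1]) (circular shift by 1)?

Time shift by 1: X_shifted[k] = ω_3^(1k) · X[k]
Shifted x = [-2, -3, 3]

DFT(x[n-1]) = [-2, -2.0000+5.1962i, -2.0000-5.1962i]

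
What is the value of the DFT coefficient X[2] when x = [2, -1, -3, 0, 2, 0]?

X[2] = Σ(n=0 to 5) x[n] · ω_6^(2n) where ω_6 = e^(-2πi/6)
= (2)·ω_6^0 + (-1)·ω_6^2 + (-3)·ω_6^4 + (0)·ω_6^6 + (2)·ω_6^8 + (0)·ω_6^10

X[2] = 3.0000-3.4641i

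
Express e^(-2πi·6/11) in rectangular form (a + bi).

ω_11^6 = e^(-2πi·6/11)
= cos(-2π·6/11) + i·sin(-2π·6/11)
= cos(-12π/11) + i·sin(-12π/11)

ω_11^6 = cos(-12π/11) + i·sin(-12π/11) = -0.9595+0.2817i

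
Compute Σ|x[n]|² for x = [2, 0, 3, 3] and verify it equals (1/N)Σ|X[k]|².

Time domain:
Σ|x[n]|² = |2|² + |0|² + |3|² + |3|² = 22.0000

Frequency domain:
(1/4)Σ|X[k]|² = (1/4)(|8|² + |-1+3i|² + |2|² + |-1-3i|²) = (1/4)·88.0000 = 22.0000

Both sides agree, confirming Parseval's theorem.

Σ|x[n]|² = (1/N)Σ|X[k]|² = 22.0000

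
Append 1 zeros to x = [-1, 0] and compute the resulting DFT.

Original 2-point DFT: [-1, -1]
Zero-padded 3-point DFT provides frequency interpolation.

DFT_3([x, 0, ...]) = [-1, -1, -1]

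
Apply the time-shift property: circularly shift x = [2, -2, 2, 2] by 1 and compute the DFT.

Time shift by 1: X_shifted[k] = ω_4^(1k) · X[k]
Shifted x = [2, 2, -2, 2]

DFT(x[n-1]) = [4, 4, -4, 4]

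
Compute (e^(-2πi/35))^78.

Since ω_35^35 = 1, powers reduce modulo 35.
78 mod 35 = 8
So ω_35^78 = ω_35^8 = e^(-2πi·8/35)

ω_35^78 = ω_35^8 = 0.1342-0.9909i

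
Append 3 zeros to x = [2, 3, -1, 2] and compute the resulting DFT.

Original 4-point DFT: [6, 3-1i, -4, 3+1i]
Zero-padded 7-point DFT provides frequency interpolation.

DFT_7([x, 0, ...]) = [6, 2.2911-2.2383i, 3.4804-1.7950i, -1.7714-4.0333i, -1.7714+4.0333i, 3.4804+1.7950i, 2.2911+2.2383i]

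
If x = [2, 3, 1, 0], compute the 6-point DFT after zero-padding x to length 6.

Original 4-point DFT: [6, 1-3i, 0, 1+3i]
Zero-padded 6-point DFT provides frequency interpolation.

DFT_6([x, 0, ...]) = [6, 3.0000-3.4641i, -1.7321i, 0, 1.7321i, 3.0000+3.4641i]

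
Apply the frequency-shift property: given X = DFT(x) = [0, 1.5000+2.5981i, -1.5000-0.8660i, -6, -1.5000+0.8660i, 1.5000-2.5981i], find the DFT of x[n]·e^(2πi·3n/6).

Modulation property: DFT(ω_6^(-3n)·x[n]) = X[(k-3) mod 6], so circularly shift X by 3 positions.

X[k-3] = [-6, -1.5000+0.8660i, 1.5000-2.5981i, 0, 1.5000+2.5981i, -1.5000-0.8660i]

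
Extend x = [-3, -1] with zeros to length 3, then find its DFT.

Original 2-point DFT: [-4, -2]
Zero-padded 3-point DFT provides frequency interpolation.

DFT_3([x, 0, ...]) = [-4, -2.5000+0.8660i, -2.5000-0.8660i]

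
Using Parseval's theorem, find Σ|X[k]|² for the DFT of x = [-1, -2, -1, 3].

Parseval: Σ|x[n]|² = (1/N)Σ|X[k]|², so Σ|X[k]|² = N·Σ|x[n]|² = 4·15.0000

Σ|X[k]|² = N·Σ|x[n]|² = 4·15.0000 = 60.0000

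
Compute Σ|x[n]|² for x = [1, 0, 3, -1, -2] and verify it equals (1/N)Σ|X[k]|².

Time domain:
Σ|x[n]|² = |1|² + |0|² + |3|² + |-1|² + |-2|² = 15.0000

Frequency domain:
(1/5)Σ|X[k]|² = (1/5)(|1|² + |-1.2361-4.2533i|² + |3.2361+2.6287i|² + |3.2361-2.6287i|² + |-1.2361+4.2533i|²) = (1/5)·75.0000 = 15.0000

Both sides agree, confirming Parseval's theorem.

Σ|x[n]|² = (1/N)Σ|X[k]|² = 15.0000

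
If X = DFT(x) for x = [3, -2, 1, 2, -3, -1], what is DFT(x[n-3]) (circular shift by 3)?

Time shift by 3: X_shifted[k] = ω_6^(3k) · X[k]
Shifted x = [2, -3, -1, 3, -2, 1]

DFT(x[n-3]) = [0, -0.5000+2.5981i, 7.5000+4.3301i, -2, 7.5000-4.3301i, -0.5000-2.5981i]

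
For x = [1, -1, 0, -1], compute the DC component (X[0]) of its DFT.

X[0] = Σ(n=0 to 3) x[n] · ω_4^0 = Σ x[n]
= (1) + (-1) + (0) + (-1)

X[0] = -1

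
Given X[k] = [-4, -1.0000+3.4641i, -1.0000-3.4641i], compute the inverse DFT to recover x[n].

x[n] = (1/3) Σ(k=0 to 2) X[k] · e^(2πikn/3)

Computing each x[n]:
x[0] = -2
x[1] = -3
x[2] = 1

x = [-2, -3, 1]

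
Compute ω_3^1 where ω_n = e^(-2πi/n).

ω_3^1 = e^(-2πi·1/3)
= cos(-2π·1/3) + i·sin(-2π·1/3)
= cos(-2π/3) + i·sin(-2π/3)

ω_3^1 = cos(-2π/3) + i·sin(-2π/3) = -0.5000-0.8660i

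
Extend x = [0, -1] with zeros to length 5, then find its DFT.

Original 2-point DFT: [-1, 1]
Zero-padded 5-point DFT provides frequency interpolation.

DFT_5([x, 0, ...]) = [-1, -0.3090+0.9511i, 0.8090+0.5878i, 0.8090-0.5878i, -0.3090-0.9511i]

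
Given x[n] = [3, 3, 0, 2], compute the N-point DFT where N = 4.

X[k] = Σ(n=0 to 3) x[n] · ω_4^(nk)
where ω_4 = e^(-2πi/4)

Computing each X[k]:
X[0] = 8
X[1] = 3-1i
X[2] = -2
X[3] = 3+1i

X = [8, 3-1i, -2, 3+1i]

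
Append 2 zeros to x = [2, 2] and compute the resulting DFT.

Original 2-point DFT: [4, 0]
Zero-padded 4-point DFT provides frequency interpolation.

DFT_4([x, 0, ...]) = [4, 2-2i, 0, 2+2i]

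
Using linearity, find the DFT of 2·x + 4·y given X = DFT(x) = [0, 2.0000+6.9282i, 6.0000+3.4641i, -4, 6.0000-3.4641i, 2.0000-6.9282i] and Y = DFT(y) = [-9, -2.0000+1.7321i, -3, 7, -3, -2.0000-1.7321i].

By linearity: DFT(2x + 4y) = 2·DFT(x) + 4·DFT(y)
= 2·[0, 2.0000+6.9282i, 6.0000+3.4641i, -4, 6.0000-3.4641i, 2.0000-6.9282i] + 4·[-9, -2.0000+1.7321i, -3, 7, -3, -2.0000-1.7321i]

Computing element-wise:
Z[0] = 2·(0) + 4·(-9) = -36
Z[1] = 2·(2.0000+6.9282i) + 4·(-2.0000+1.7321i) = -4.0000+20.7848i
Z[2] = 2·(6.0000+3.4641i) + 4·(-3) = 6.9282i
Z[3] = 2·(-4) + 4·(7) = 20
Z[4] = 2·(6.0000-3.4641i) + 4·(-3) = -6.9282i
Z[5] = 2·(2.0000-6.9282i) + 4·(-2.0000-1.7321i) = -4.0000-20.7848i

DFT(2x + 4y) = 2·X + 4·Y = [-36, -4.0000+20.7848i, 6.9282i, 20, -6.9282i, -4.0000-20.7848i]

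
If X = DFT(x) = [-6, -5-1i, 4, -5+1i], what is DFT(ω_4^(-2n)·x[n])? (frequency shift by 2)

Modulation property: DFT(ω_4^(-2n)·x[n]) = X[(k-2) mod 4], so circularly shift X by 2 positions.

X[k-2] = [4, -5+1i, -6, -5-1i]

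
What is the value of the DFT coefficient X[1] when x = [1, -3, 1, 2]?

X[1] = Σ(n=0 to 3) x[n] · ω_4^(1n) where ω_4 = e^(-2πi/4)
= (1)·ω_4^0 + (-3)·ω_4^1 + (1)·ω_4^2 + (2)·ω_4^3

X[1] = 5i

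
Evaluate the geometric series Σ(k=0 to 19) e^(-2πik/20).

Sum of all nth roots of unity equals 0 for n > 1 (geometric series with r ≠ 1).

0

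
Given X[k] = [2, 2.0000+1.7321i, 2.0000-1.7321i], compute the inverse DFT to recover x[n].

x[n] = (1/3) Σ(k=0 to 2) X[k] · e^(2πikn/3)

Computing each x[n]:
x[0] = 2
x[1] = -1
x[2] = 1

x = [2, -1, 1]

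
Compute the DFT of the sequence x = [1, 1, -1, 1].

X[k] = Σ(n=0 to 3) x[n] · ω_4^(nk)
where ω_4 = e^(-2πi/4)

Computing each X[k]:
X[0] = 2
X[1] = 2
X[2] = -2
X[3] = 2

X = [2, 2, -2, 2]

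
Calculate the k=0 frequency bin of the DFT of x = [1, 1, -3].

X[0] = Σ(n=0 to 2) x[n] · ω_3^0 = Σ x[n]
= (1) + (1) + (-3)

X[0] = -1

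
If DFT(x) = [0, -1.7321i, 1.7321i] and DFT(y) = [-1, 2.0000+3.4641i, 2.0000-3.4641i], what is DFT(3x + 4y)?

By linearity: DFT(3x + 4y) = 3·DFT(x) + 4·DFT(y)
= 3·[0, -1.7321i, 1.7321i] + 4·[-1, 2.0000+3.4641i, 2.0000-3.4641i]

Computing element-wise:
Z[0] = 3·(0) + 4·(-1) = -4
Z[1] = 3·(-1.7321i) + 4·(2.0000+3.4641i) = 8.0000+8.6601i
Z[2] = 3·(1.7321i) + 4·(2.0000-3.4641i) = 8.0000-8.6601i

DFT(3x + 4y) = 3·X + 4·Y = [-4, 8.0000+8.6601i, 8.0000-8.6601i]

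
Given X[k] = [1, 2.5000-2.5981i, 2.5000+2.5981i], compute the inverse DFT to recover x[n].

x[n] = (1/3) Σ(k=0 to 2) X[k] · e^(2πikn/3)

Computing each x[n]:
x[0] = 2
x[1] = 1
x[2] = -2

x = [2, 1, -2]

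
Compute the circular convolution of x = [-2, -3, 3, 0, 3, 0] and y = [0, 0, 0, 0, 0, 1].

(x ⊛ y)[n] = Σ(m=0 to 5) x[m] · y[(n-m) mod 6]

Computing each output sample:
(x ⊛ y)[0] = -3
(x ⊛ y)[1] = 3
(x ⊛ y)[2] = 0
(x ⊛ y)[3] = 3
(x ⊛ y)[4] = 0
(x ⊛ y)[5] = -2

x ⊛ y = [-3, 3, 0, 3, 0, -2]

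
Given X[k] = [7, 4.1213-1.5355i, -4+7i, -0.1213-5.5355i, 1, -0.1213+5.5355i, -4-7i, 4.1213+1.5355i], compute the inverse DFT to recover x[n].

x[n] = (1/8) Σ(k=0 to 7) X[k] · e^(2πikn/8)

Computing each x[n]:
x[0] = 1
x[1] = 1
x[2] = 1
x[3] = 3
x[4] = -1
x[5] = -3
x[6] = 3
x[7] = 2

x = [1, 1, 1, 3, -1, -3, 3, 2]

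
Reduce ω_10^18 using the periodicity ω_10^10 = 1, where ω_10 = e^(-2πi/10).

Since ω_10^10 = 1, powers reduce modulo 10.
18 mod 10 = 8
So ω_10^18 = ω_10^8 = e^(-2πi·8/10)

ω_10^18 = ω_10^8 = 0.3090+0.9511i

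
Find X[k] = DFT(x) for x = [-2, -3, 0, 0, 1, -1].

X[k] = Σ(n=0 to 5) x[n] · ω_6^(nk)
where ω_6 = e^(-2πi/6)

Computing each X[k]:
X[0] = -5
X[1] = -4.5000+2.5981i
X[2] = -0.5000+0.8660i
X[3] = 3
X[4] = -0.5000-0.8660i
X[5] = -4.5000-2.5981i

X = [-5, -4.5000+2.5981i, -0.5000+0.8660i, 3, -0.5000-0.8660i, -4.5000-2.5981i]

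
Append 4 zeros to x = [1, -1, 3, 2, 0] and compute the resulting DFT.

Original 5-point DFT: [5, -3.3541+0.3633i, 3.3541+1.5388i, 3.3541-1.5388i, -3.3541-0.3633i]
Zero-padded 9-point DFT provides frequency interpolation.

DFT_9([x, 0, ...]) = [5, -0.2451-4.0437i, -2.9927+1.6908i, 2.0000+3.4641i, 3.2378+0.5383i, 3.2378-0.5383i, 2.0000-3.4641i, -2.9927-1.6908i, -0.2451+4.0437i]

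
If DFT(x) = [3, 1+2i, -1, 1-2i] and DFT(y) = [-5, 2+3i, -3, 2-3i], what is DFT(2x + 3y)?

By linearity: DFT(2x + 3y) = 2·DFT(x) + 3·DFT(y)
= 2·[3, 1+2i, -1, 1-2i] + 3·[-5, 2+3i, -3, 2-3i]

Computing element-wise:
Z[0] = 2·(3) + 3·(-5) = -9
Z[1] = 2·(1+2i) + 3·(2+3i) = 8+13i
Z[2] = 2·(-1) + 3·(-3) = -11
Z[3] = 2·(1-2i) + 3·(2-3i) = 8-13i

DFT(2x + 3y) = 2·X + 3·Y = [-9, 8+13i, -11, 8-13i]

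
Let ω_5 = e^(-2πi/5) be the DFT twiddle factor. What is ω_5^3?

ω_5^3 = e^(-2πi·3/5)
= cos(-2π·3/5) + i·sin(-2π·3/5)
= cos(-6π/5) + i·sin(-6π/5)

ω_5^3 = cos(-6π/5) + i·sin(-6π/5) = -0.8090+0.5878i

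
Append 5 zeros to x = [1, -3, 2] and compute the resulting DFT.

Original 3-point DFT: [0, 1.5000+4.3301i, 1.5000-4.3301i]
Zero-padded 8-point DFT provides frequency interpolation.

DFT_8([x, 0, ...]) = [0, -1.1213+0.1213i, -1+3i, 3.1213+4.1213i, 6, 3.1213-4.1213i, -1-3i, -1.1213-0.1213i]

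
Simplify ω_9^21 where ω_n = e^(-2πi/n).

Since ω_9^9 = 1, powers reduce modulo 9.
21 mod 9 = 3
So ω_9^21 = ω_9^3 = e^(-2πi·3/9)

ω_9^21 = ω_9^3 = -0.5000-0.8660i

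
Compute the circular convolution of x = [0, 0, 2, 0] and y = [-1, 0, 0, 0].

(x ⊛ y)[n] = Σ(m=0 to 3) x[m] · y[(n-m) mod 4]

Computing each output sample:
(x ⊛ y)[0] = 0
(x ⊛ y)[1] = 0
(x ⊛ y)[2] = -2
(x ⊛ y)[3] = 0

x ⊛ y = [0, 0, -2, 0]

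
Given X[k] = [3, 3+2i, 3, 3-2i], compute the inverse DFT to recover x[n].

x[n] = (1/4) Σ(k=0 to 3) X[k] · e^(2πikn/4)

Computing each x[n]:
x[0] = 3
x[1] = -1
x[2] = 0
x[3] = 1

x = [3, -1, 0, 1]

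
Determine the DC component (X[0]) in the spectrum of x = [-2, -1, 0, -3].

X[0] = Σ(n=0 to 3) x[n] · ω_4^0 = Σ x[n]
= (-2) + (-1) + (0) + (-3)

X[0] = -6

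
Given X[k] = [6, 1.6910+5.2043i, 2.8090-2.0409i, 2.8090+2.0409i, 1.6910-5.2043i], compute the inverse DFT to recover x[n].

x[n] = (1/5) Σ(k=0 to 4) X[k] · e^(2πikn/5)

Computing each x[n]:
x[0] = 3
x[1] = -1
x[2] = -1
x[3] = 3
x[4] = 2

x = [3, -1, -1, 3, 2]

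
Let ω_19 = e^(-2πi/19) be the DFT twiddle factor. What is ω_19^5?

ω_19^5 = e^(-2πi·5/19)
= cos(-2π·5/19) + i·sin(-2π·5/19)
= cos(-10π/19) + i·sin(-10π/19)

ω_19^5 = cos(-10π/19) + i·sin(-10π/19) = -0.0826-0.9966i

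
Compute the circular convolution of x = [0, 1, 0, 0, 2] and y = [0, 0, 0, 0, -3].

(x ⊛ y)[n] = Σ(m=0 to 4) x[m] · y[(n-m) mod 5]

Computing each output sample:
(x ⊛ y)[0] = -3
(x ⊛ y)[1] = 0
(x ⊛ y)[2] = 0
(x ⊛ y)[3] = -6
(x ⊛ y)[4] = 0

x ⊛ y = [-3, 0, 0, -6, 0]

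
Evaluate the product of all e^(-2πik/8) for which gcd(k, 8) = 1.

The primitive 8th roots of unity are ω_8^k for k coprime to 8: k ∈ {1, 3, 5, 7}
Their product equals the constant term of the cyclotomic polynomial Φ_8(x) up to sign.
For n ≥ 3, the product of all primitive nth roots of unity is 1. (For n=1 it is 1; for n=2 it is -1.)

1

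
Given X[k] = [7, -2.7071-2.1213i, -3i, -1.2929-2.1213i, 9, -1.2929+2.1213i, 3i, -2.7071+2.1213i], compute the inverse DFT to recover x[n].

x[n] = (1/8) Σ(k=0 to 7) X[k] · e^(2πikn/8)

Computing each x[n]:
x[0] = 1
x[1] = 1
x[2] = 2
x[3] = 0
x[4] = 3
x[5] = 0
x[6] = 2
x[7] = -2

x = [1, 1, 2, 0, 3, 0, 2, -2]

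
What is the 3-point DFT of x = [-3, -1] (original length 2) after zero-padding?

Original 2-point DFT: [-4, -2]
Zero-padded 3-point DFT provides frequency interpolation.

DFT_3([x, 0, ...]) = [-4, -2.5000+0.8660i, -2.5000-0.8660i]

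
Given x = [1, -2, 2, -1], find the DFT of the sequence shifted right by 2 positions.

Time shift by 2: X_shifted[k] = ω_4^(2k) · X[k]
Shifted x = [2, -1, 1, -2]

DFT(x[n-2]) = [0, 1-1i, 6, 1+1i]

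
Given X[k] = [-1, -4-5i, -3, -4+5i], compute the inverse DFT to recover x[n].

x[n] = (1/4) Σ(k=0 to 3) X[k] · e^(2πikn/4)

Computing each x[n]:
x[0] = -3
x[1] = 3
x[2] = 1
x[3] = -2

x = [-3, 3, 1, -2]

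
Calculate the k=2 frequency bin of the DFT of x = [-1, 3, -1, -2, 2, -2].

X[2] = Σ(n=0 to 5) x[n] · ω_6^(2n) where ω_6 = e^(-2πi/6)
= (-1)·ω_6^0 + (3)·ω_6^2 + (-1)·ω_6^4 + (-2)·ω_6^6 + (2)·ω_6^8 + (-2)·ω_6^10

X[2] = -4.0000-6.9282i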